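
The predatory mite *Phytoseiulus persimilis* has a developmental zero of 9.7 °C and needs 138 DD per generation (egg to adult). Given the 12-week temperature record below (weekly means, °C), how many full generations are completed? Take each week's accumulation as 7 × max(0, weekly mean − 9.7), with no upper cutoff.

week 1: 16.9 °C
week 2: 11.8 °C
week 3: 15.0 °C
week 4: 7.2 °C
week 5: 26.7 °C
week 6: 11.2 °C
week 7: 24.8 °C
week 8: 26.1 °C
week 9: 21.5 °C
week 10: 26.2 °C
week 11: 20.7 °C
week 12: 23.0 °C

Weekly DD (7 × max(0, T̄ − 9.7)): 50.4, 14.7, 37.1, 0.0, 119.0, 10.5, 105.7, 114.8, 82.6, 115.5, 77.0, 93.1.
Season total = 820.4 DD.
Complete generations = ⌊820.4 / 138⌋ = 5.

5 generations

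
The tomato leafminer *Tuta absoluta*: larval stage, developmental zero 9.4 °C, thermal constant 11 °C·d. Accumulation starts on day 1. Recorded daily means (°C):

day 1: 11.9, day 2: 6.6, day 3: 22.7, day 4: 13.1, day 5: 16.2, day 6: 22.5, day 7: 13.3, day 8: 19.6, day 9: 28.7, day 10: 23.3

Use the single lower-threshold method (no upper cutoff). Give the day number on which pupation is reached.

Daily DD above 9.4 °C: 2.5, 0.0, 13.3, 3.7, 6.8, 13.1, 3.9, 10.2, 19.3, 13.9.
Cumulative: 2.5, 2.5, 15.8, 19.5, 26.3, 39.4, 43.3, 53.5, 72.8, 86.7.
The total first reaches 11 DD on day 3.

day 3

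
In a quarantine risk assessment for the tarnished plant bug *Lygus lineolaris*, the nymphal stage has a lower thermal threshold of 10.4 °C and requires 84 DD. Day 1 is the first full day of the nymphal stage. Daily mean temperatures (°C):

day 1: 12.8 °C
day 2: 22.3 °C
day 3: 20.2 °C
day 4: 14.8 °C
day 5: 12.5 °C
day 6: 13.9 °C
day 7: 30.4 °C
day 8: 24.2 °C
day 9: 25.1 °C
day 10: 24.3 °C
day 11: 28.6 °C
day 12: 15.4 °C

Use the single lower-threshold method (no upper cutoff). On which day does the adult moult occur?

day 10

Daily DD above 10.4 °C: 2.4, 11.9, 9.8, 4.4, 2.1, 3.5, 20.0, 13.8, 14.7, 13.9, 18.2, 5.0.
Cumulative: 2.4, 14.3, 24.1, 28.5, 30.6, 34.1, 54.1, 67.9, 82.6, 96.5, 114.7, 119.7.
The total first reaches 84 DD on day 10.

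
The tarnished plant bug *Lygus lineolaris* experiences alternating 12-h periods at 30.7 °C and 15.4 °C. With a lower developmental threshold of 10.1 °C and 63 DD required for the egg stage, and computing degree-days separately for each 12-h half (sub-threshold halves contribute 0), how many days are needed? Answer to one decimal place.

4.9 days

Day half: max(0, 30.7 − 10.1) × 0.5 = 20.6 × 0.5 = 10.30 DD.
Night half: max(0, 15.4 − 10.1) × 0.5 = 5.3 × 0.5 = 2.65 DD.
Per 24 h: 12.95 DD/day.
Duration = 63 / 12.95 = 4.865 ≈ 4.9 days.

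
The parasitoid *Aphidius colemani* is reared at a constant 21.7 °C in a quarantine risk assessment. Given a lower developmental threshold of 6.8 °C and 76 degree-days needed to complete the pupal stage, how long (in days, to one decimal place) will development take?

5.1 days

Daily accumulation = 21.7 − 6.8 = 14.9 DD/day.
Duration = 76 / 14.9 = 5.101 ≈ 5.1 days.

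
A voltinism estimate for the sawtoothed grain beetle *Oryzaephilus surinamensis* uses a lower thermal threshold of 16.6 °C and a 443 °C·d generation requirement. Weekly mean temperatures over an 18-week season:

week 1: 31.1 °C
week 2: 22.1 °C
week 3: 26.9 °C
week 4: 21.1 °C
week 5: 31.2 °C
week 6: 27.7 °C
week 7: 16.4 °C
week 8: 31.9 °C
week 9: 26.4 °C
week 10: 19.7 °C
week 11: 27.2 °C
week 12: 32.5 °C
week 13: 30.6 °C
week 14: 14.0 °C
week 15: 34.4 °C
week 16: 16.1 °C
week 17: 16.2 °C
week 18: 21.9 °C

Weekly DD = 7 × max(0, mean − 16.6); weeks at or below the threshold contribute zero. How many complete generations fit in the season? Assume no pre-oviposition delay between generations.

2 generations

Weekly DD (7 × max(0, T̄ − 16.6)): 101.5, 38.5, 72.1, 31.5, 102.2, 77.7, 0.0, 107.1, 68.6, 21.7, 74.2, 111.3, 98.0, 0.0, 124.6, 0.0, 0.0, 37.1.
Season total = 1066.1 DD.
Complete generations = ⌊1066.1 / 443⌋ = 2.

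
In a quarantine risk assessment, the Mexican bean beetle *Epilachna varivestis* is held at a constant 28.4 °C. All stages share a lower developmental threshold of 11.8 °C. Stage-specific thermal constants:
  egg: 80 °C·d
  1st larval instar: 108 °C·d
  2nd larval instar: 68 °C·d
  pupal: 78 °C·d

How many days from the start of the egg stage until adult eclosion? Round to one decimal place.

20.1 days

Daily accumulation at 28.4 °C = 28.4 − 11.8 = 16.6 DD/day.
Total K = 80 + 108 + 68 + 78 = 334 DD.
Total duration = 334 / 16.6 = 20.120 ≈ 20.1 days.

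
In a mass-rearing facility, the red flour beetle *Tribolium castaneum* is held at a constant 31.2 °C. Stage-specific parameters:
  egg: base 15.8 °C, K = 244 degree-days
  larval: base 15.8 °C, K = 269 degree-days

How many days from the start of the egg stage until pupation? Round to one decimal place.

33.3 days

egg: 244 / (31.2 − 15.8) = 244 / 15.4 = 15.844 d.
larval: 269 / (31.2 − 15.8) = 269 / 15.4 = 17.468 d.
Sum = 33.312 ≈ 33.3 days.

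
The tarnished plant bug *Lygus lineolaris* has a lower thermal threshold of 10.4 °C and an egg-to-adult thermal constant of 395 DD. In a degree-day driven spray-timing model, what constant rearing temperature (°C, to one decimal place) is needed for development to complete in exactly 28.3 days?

Required daily accumulation = 395 / 28.3 = 13.958 DD/day.
T = T_base + 13.958 = 10.4 + 13.958 = 24.358 ≈ 24.4 °C.

24.4 °C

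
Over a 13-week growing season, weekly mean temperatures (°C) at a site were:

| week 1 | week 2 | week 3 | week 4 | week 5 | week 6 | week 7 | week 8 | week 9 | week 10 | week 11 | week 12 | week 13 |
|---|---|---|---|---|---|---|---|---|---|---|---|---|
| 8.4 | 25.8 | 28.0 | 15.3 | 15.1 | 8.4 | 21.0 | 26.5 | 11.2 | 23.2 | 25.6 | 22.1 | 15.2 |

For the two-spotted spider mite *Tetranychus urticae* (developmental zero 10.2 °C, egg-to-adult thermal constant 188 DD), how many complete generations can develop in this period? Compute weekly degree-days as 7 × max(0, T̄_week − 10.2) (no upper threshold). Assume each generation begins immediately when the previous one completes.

Weekly DD (7 × max(0, T̄ − 10.2)): 0.0, 109.2, 124.6, 35.7, 34.3, 0.0, 75.6, 114.1, 7.0, 91.0, 107.8, 83.3, 35.0.
Season total = 817.6 DD.
Complete generations = ⌊817.6 / 188⌋ = 4.

4 generations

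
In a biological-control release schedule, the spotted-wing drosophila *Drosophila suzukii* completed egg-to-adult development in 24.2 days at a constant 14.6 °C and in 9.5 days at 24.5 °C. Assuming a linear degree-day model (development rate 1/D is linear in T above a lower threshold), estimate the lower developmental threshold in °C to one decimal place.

Equal thermal constants: D₁(T₁ − T_b) = D₂(T₂ − T_b).
24.2·(14.6 − T_b) = 9.5·(24.5 − T_b)
T_b = (24.2·14.6 − 9.5·24.5) / (24.2 − 9.5) = 120.57 / 14.7 = 8.202 °C ≈ 8.2 °C.

8.2 °C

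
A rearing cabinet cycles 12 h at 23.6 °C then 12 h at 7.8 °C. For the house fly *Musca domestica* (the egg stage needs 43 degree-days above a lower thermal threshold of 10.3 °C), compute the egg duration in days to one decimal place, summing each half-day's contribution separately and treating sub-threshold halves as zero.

Day half: max(0, 23.6 − 10.3) × 0.5 = 13.3 × 0.5 = 6.65 DD.
Night half: max(0, 7.8 − 10.3) × 0.5 = 0.0 × 0.5 = 0.00 DD.
Per 24 h: 6.65 DD/day.
Duration = 43 / 6.65 = 6.466 ≈ 6.5 days.

6.5 days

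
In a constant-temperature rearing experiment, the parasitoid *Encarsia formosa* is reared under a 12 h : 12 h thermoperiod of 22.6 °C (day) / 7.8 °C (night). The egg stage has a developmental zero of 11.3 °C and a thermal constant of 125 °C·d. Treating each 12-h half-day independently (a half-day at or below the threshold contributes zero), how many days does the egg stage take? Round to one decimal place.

22.1 days

Day half: max(0, 22.6 − 11.3) × 0.5 = 11.3 × 0.5 = 5.65 DD.
Night half: max(0, 7.8 − 11.3) × 0.5 = 0.0 × 0.5 = 0.00 DD.
Per 24 h: 5.65 DD/day.
Duration = 125 / 5.65 = 22.124 ≈ 22.1 days.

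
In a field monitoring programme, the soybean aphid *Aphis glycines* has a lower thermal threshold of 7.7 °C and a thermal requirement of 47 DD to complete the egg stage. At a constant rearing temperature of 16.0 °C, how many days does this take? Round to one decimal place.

5.7 days

Daily accumulation = 16.0 − 7.7 = 8.3 DD/day.
Duration = 47 / 8.3 = 5.663 ≈ 5.7 days.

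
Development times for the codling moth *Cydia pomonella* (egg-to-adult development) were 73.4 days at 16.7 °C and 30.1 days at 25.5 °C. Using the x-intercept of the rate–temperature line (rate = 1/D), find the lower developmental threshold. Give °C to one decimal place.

Linear rate model ⇒ the product D·(T − T_b) is constant across temperatures.
73.4·(16.7 − T_b) = 30.1·(25.5 − T_b)
T_b = (73.4·16.7 − 30.1·25.5) / (73.4 − 30.1) = 458.23 / 43.3 = 10.583 °C ≈ 10.6 °C.

10.6 °C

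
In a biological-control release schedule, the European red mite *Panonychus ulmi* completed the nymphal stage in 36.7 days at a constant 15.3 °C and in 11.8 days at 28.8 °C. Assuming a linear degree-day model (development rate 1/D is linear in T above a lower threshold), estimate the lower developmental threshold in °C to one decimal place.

Equal thermal constants: D₁(T₁ − T_b) = D₂(T₂ − T_b).
36.7·(15.3 − T_b) = 11.8·(28.8 − T_b)
T_b = (36.7·15.3 − 11.8·28.8) / (36.7 − 11.8) = 221.67 / 24.9 = 8.902 °C ≈ 8.9 °C.

8.9 °C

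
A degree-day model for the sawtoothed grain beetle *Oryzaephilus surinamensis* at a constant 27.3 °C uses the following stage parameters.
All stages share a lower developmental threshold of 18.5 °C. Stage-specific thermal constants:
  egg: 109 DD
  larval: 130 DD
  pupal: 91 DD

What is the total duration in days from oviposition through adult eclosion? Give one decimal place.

37.5 days

Daily accumulation at 27.3 °C = 27.3 − 18.5 = 8.8 DD/day.
Total K = 109 + 130 + 91 = 330 DD.
Total duration = 330 / 8.8 = 37.500 ≈ 37.5 days.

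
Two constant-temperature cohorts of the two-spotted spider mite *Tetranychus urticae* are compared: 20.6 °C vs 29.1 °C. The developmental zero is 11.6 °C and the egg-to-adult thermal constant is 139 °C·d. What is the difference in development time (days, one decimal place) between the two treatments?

At 20.6 °C: 139 / (20.6 − 11.6) = 139 / 9.0 = 15.444 d.
At 29.1 °C: 139 / (29.1 − 11.6) = 139 / 17.5 = 7.943 d.
Difference = |15.444 − 7.943| = 7.502 ≈ 7.5 days.

7.5 days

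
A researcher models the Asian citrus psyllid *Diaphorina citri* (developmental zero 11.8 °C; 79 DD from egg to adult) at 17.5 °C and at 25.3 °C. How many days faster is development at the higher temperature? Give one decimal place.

At 17.5 °C: 79 / (17.5 − 11.8) = 79 / 5.7 = 13.860 d.
At 25.3 °C: 79 / (25.3 − 11.8) = 79 / 13.5 = 5.852 d.
Difference = |13.860 − 5.852| = 8.008 ≈ 8.0 days.

8.0 days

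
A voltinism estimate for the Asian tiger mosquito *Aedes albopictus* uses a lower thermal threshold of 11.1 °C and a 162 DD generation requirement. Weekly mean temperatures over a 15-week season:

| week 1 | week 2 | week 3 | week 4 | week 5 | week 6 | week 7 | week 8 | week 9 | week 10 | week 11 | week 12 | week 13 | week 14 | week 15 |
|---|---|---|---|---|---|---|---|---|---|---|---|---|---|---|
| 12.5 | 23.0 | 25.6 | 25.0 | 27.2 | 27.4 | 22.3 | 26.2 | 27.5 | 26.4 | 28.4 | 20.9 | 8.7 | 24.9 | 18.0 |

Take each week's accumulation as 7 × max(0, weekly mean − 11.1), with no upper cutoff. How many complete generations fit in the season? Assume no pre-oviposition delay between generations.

7 generations

Weekly DD (7 × max(0, T̄ − 11.1)): 9.8, 83.3, 101.5, 97.3, 112.7, 114.1, 78.4, 105.7, 114.8, 107.1, 121.1, 68.6, 0.0, 96.6, 48.3.
Season total = 1259.3 DD.
Complete generations = ⌊1259.3 / 162⌋ = 7.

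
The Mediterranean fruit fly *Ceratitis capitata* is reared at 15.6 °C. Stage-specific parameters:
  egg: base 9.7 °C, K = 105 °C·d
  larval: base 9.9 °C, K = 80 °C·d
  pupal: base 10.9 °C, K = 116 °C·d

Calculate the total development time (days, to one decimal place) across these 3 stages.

egg: 105 / (15.6 − 9.7) = 105 / 5.9 = 17.797 d.
larval: 80 / (15.6 − 9.9) = 80 / 5.7 = 14.035 d.
pupal: 116 / (15.6 − 10.9) = 116 / 4.7 = 24.681 d.
Sum = 56.513 ≈ 56.5 days.

56.5 days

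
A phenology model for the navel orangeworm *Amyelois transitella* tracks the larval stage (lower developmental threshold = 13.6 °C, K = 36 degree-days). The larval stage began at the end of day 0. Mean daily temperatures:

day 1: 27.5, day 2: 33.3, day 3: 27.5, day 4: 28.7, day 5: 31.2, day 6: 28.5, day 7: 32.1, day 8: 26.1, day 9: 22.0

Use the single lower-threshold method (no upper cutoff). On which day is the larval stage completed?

Daily DD above 13.6 °C: 13.9, 19.7, 13.9, 15.1, 17.6, 14.9, 18.5, 12.5, 8.4.
Cumulative: 13.9, 33.6, 47.5, 62.6, 80.2, 95.1, 113.6, 126.1, 134.5.
The total first reaches 36 DD on day 3.

day 3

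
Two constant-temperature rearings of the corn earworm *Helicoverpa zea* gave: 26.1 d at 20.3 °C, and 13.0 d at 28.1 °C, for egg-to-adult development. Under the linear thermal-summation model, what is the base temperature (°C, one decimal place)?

Linear rate model ⇒ the product D·(T − T_b) is constant across temperatures.
26.1·(20.3 − T_b) = 13.0·(28.1 − T_b)
T_b = (26.1·20.3 − 13.0·28.1) / (26.1 − 13.0) = 164.53 / 13.1 = 12.560 °C ≈ 12.6 °C.

12.6 °C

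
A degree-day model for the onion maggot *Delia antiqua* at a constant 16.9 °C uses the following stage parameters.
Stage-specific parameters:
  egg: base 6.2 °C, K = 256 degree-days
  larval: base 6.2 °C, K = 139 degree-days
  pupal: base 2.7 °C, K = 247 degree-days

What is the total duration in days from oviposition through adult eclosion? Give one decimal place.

egg: 256 / (16.9 − 6.2) = 256 / 10.7 = 23.925 d.
larval: 139 / (16.9 − 6.2) = 139 / 10.7 = 12.991 d.
pupal: 247 / (16.9 − 2.7) = 247 / 14.2 = 17.394 d.
Sum = 54.310 ≈ 54.3 days.

54.3 days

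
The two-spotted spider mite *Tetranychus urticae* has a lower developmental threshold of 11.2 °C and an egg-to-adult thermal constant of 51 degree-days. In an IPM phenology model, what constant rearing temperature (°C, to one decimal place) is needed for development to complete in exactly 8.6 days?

17.1 °C

Required daily accumulation = 51 / 8.6 = 5.930 DD/day.
T = T_base + 5.930 = 11.2 + 5.930 = 17.130 ≈ 17.1 °C.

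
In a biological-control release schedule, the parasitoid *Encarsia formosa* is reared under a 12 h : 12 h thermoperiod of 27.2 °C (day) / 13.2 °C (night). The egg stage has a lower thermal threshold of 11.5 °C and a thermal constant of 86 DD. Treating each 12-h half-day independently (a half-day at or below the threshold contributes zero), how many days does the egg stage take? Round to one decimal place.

Day half: max(0, 27.2 − 11.5) × 0.5 = 15.7 × 0.5 = 7.85 DD.
Night half: max(0, 13.2 − 11.5) × 0.5 = 1.7 × 0.5 = 0.85 DD.
Per 24 h: 8.70 DD/day.
Duration = 86 / 8.70 = 9.885 ≈ 9.9 days.

9.9 days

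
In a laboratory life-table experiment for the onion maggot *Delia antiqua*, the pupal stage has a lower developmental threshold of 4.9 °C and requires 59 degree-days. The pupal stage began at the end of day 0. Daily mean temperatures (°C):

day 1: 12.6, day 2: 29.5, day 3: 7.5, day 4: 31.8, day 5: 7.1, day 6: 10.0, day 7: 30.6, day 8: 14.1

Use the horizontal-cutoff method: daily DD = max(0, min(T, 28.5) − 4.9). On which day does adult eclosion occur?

day 5

Daily DD above 4.9 °C (capped at 23.6): 7.7, 23.6, 2.6, 23.6, 2.2, 5.1, 23.6, 9.2.
Cumulative: 7.7, 31.3, 33.9, 57.5, 59.7, 64.8, 88.4, 97.6.
The total first reaches 59 DD on day 5.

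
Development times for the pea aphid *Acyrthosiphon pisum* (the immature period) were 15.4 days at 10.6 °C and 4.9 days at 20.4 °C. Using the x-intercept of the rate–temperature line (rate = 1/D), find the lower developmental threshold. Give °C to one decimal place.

Under the model K = D·(T − T_b), so D₁·(T₁ − T_b) = D₂·(T₂ − T_b).
15.4·(10.6 − T_b) = 4.9·(20.4 − T_b)
T_b = (15.4·10.6 − 4.9·20.4) / (15.4 − 4.9) = 63.28 / 10.5 = 6.027 °C ≈ 6.0 °C.

6.0 °C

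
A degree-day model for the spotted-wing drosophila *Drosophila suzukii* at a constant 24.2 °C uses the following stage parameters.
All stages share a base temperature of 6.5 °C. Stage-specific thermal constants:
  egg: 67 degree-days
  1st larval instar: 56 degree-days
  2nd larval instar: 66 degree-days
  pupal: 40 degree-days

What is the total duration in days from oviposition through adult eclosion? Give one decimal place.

12.9 days

Daily accumulation at 24.2 °C = 24.2 − 6.5 = 17.7 DD/day.
Total K = 67 + 56 + 66 + 40 = 229 DD.
Total duration = 229 / 17.7 = 12.938 ≈ 12.9 days.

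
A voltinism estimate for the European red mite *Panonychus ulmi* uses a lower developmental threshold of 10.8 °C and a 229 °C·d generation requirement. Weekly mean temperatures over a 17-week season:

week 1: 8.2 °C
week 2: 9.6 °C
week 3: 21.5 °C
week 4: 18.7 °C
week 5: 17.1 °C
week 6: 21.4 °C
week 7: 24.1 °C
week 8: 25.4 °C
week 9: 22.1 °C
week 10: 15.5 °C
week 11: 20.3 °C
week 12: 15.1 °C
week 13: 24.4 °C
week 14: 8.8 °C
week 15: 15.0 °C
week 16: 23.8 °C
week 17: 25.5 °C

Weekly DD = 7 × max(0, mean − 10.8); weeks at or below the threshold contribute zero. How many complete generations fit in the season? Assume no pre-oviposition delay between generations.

4 generations

Weekly DD (7 × max(0, T̄ − 10.8)): 0.0, 0.0, 74.9, 55.3, 44.1, 74.2, 93.1, 102.2, 79.1, 32.9, 66.5, 30.1, 95.2, 0.0, 29.4, 91.0, 102.9.
Season total = 970.9 DD.
Complete generations = ⌊970.9 / 229⌋ = 4.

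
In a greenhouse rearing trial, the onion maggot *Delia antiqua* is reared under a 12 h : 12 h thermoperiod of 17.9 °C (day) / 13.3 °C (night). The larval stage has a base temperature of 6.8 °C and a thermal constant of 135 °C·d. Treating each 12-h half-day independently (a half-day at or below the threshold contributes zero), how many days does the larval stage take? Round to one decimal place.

15.3 days

Day half: max(0, 17.9 − 6.8) × 0.5 = 11.1 × 0.5 = 5.55 DD.
Night half: max(0, 13.3 − 6.8) × 0.5 = 6.5 × 0.5 = 3.25 DD.
Per 24 h: 8.80 DD/day.
Duration = 135 / 8.80 = 15.341 ≈ 15.3 days.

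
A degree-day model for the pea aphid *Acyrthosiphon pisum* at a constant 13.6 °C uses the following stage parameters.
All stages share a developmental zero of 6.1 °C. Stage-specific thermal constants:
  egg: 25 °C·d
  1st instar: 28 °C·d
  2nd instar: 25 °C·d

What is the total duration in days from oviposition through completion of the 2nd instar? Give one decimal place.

Daily accumulation at 13.6 °C = 13.6 − 6.1 = 7.5 DD/day.
Total K = 25 + 28 + 25 = 78 DD.
Total duration = 78 / 7.5 = 10.400 ≈ 10.4 days.

10.4 days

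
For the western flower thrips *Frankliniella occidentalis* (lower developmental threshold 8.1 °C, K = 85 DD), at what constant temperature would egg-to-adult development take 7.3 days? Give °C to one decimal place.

19.7 °C

Required daily accumulation = 85 / 7.3 = 11.644 DD/day.
T = T_base + 11.644 = 8.1 + 11.644 = 19.744 ≈ 19.7 °C.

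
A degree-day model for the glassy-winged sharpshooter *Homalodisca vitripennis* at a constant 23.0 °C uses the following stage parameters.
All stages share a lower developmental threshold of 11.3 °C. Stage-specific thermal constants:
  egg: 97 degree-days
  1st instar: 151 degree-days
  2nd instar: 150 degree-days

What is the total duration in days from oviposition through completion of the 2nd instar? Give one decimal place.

Daily accumulation at 23.0 °C = 23.0 − 11.3 = 11.7 DD/day.
Total K = 97 + 151 + 150 = 398 DD.
Total duration = 398 / 11.7 = 34.017 ≈ 34.0 days.

34.0 days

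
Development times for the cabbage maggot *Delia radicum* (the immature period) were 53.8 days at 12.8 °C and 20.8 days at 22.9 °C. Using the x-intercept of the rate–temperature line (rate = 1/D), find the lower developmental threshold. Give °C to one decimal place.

6.4 °C

Equal thermal constants: D₁(T₁ − T_b) = D₂(T₂ − T_b).
53.8·(12.8 − T_b) = 20.8·(22.9 − T_b)
T_b = (53.8·12.8 − 20.8·22.9) / (53.8 − 20.8) = 212.32 / 33.0 = 6.434 °C ≈ 6.4 °C.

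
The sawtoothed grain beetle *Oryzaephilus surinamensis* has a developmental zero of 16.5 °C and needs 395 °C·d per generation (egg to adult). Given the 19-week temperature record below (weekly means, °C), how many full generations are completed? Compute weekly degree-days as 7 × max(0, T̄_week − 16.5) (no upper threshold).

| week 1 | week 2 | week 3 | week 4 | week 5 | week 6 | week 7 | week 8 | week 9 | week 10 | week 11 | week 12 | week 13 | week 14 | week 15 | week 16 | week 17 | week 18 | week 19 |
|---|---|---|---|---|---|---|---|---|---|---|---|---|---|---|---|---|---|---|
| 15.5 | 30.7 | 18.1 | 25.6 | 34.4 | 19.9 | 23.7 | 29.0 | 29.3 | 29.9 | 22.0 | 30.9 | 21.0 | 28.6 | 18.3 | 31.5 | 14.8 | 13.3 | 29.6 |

Weekly DD (7 × max(0, T̄ − 16.5)): 0.0, 99.4, 11.2, 63.7, 125.3, 23.8, 50.4, 87.5, 89.6, 93.8, 38.5, 100.8, 31.5, 84.7, 12.6, 105.0, 0.0, 0.0, 91.7.
Season total = 1109.5 DD.
Complete generations = ⌊1109.5 / 395⌋ = 2.

2 generations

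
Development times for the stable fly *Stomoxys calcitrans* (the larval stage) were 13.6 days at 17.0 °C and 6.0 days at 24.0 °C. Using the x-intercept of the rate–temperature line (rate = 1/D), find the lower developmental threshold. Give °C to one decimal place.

11.5 °C

Under the model K = D·(T − T_b), so D₁·(T₁ − T_b) = D₂·(T₂ − T_b).
13.6·(17.0 − T_b) = 6.0·(24.0 − T_b)
T_b = (13.6·17.0 − 6.0·24.0) / (13.6 − 6.0) = 87.20 / 7.6 = 11.474 °C ≈ 11.5 °C.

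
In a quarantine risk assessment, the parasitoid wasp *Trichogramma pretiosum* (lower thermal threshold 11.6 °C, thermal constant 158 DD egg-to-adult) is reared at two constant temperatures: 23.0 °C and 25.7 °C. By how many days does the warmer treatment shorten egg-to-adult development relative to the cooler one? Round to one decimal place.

At 23.0 °C: 158 / (23.0 − 11.6) = 158 / 11.4 = 13.860 d.
At 25.7 °C: 158 / (25.7 − 11.6) = 158 / 14.1 = 11.206 d.
Difference = |13.860 − 11.206| = 2.654 ≈ 2.7 days.

2.7 days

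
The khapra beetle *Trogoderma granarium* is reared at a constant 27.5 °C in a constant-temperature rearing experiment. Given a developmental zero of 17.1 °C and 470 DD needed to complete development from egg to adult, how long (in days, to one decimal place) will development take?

Daily accumulation = 27.5 − 17.1 = 10.4 DD/day.
Duration = 470 / 10.4 = 45.192 ≈ 45.2 days.

45.2 days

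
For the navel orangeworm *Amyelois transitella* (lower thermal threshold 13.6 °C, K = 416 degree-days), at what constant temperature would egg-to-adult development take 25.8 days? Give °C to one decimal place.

Required daily accumulation = 416 / 25.8 = 16.124 DD/day.
T = T_base + 16.124 = 13.6 + 16.124 = 29.724 ≈ 29.7 °C.

29.7 °C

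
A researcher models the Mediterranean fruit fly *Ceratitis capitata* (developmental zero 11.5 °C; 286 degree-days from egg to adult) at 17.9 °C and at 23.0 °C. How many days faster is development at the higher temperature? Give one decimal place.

19.8 days

At 17.9 °C: 286 / (17.9 − 11.5) = 286 / 6.4 = 44.688 d.
At 23.0 °C: 286 / (23.0 − 11.5) = 286 / 11.5 = 24.870 d.
Difference = |44.688 − 24.870| = 19.818 ≈ 19.8 days.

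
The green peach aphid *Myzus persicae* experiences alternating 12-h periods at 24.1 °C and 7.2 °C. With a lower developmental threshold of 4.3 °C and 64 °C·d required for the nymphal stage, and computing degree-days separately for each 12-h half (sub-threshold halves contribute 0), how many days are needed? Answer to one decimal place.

5.6 days

Day half: max(0, 24.1 − 4.3) × 0.5 = 19.8 × 0.5 = 9.90 DD.
Night half: max(0, 7.2 − 4.3) × 0.5 = 2.9 × 0.5 = 1.45 DD.
Per 24 h: 11.35 DD/day.
Duration = 64 / 11.35 = 5.639 ≈ 5.6 days.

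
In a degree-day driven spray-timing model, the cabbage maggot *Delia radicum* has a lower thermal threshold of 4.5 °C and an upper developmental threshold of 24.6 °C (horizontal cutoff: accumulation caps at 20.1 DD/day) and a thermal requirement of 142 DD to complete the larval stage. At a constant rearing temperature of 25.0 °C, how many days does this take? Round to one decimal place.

Temperature 25.0 °C exceeds the upper threshold, so daily accumulation caps at 24.6 − 4.5 = 20.1 DD/day.
Duration = 142 / 20.1 = 7.065 ≈ 7.1 days.

7.1 days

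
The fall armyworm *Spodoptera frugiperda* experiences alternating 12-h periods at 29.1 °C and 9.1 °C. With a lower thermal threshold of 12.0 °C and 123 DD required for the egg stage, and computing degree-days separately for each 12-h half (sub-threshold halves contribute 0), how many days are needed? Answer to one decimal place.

14.4 days

Day half: max(0, 29.1 − 12.0) × 0.5 = 17.1 × 0.5 = 8.55 DD.
Night half: max(0, 9.1 − 12.0) × 0.5 = 0.0 × 0.5 = 0.00 DD.
Per 24 h: 8.55 DD/day.
Duration = 123 / 8.55 = 14.386 ≈ 14.4 days.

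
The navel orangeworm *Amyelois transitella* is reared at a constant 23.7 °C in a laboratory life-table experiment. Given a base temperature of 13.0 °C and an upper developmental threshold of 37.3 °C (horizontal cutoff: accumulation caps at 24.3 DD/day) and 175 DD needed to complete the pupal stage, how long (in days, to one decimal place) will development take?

16.4 days

Daily accumulation = 23.7 − 13.0 = 10.7 DD/day.
Duration = 175 / 10.7 = 16.355 ≈ 16.4 days.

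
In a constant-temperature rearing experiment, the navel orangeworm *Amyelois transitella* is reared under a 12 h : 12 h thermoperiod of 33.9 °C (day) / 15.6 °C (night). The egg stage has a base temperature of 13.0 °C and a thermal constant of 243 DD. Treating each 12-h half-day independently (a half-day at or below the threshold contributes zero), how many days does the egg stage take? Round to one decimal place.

20.7 days

Day half: max(0, 33.9 − 13.0) × 0.5 = 20.9 × 0.5 = 10.45 DD.
Night half: max(0, 15.6 − 13.0) × 0.5 = 2.6 × 0.5 = 1.30 DD.
Per 24 h: 11.75 DD/day.
Duration = 243 / 11.75 = 20.681 ≈ 20.7 days.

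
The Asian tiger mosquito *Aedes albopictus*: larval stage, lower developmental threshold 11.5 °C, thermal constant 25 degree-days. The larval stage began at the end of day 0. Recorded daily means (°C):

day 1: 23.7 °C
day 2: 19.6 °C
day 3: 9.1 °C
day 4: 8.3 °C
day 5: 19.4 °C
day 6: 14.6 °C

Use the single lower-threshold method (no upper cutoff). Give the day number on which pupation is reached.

Daily DD above 11.5 °C: 12.2, 8.1, 0.0, 0.0, 7.9, 3.1.
Cumulative: 12.2, 20.3, 20.3, 20.3, 28.2, 31.3.
The total first reaches 25 DD on day 5.

day 5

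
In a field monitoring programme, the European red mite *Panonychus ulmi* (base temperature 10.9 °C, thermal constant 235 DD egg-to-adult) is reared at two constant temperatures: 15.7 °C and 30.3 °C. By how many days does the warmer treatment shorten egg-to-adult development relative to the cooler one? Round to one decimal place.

At 15.7 °C: 235 / (15.7 − 10.9) = 235 / 4.8 = 48.958 d.
At 30.3 °C: 235 / (30.3 − 10.9) = 235 / 19.4 = 12.113 d.
Difference = |48.958 − 12.113| = 36.845 ≈ 36.8 days.

36.8 days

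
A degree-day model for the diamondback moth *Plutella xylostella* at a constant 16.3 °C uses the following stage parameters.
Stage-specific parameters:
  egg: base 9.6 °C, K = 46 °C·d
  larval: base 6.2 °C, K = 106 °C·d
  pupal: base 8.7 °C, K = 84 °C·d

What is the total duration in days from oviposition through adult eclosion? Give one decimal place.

28.4 days

egg: 46 / (16.3 − 9.6) = 46 / 6.7 = 6.866 d.
larval: 106 / (16.3 − 6.2) = 106 / 10.1 = 10.495 d.
pupal: 84 / (16.3 − 8.7) = 84 / 7.6 = 11.053 d.
Sum = 28.413 ≈ 28.4 days.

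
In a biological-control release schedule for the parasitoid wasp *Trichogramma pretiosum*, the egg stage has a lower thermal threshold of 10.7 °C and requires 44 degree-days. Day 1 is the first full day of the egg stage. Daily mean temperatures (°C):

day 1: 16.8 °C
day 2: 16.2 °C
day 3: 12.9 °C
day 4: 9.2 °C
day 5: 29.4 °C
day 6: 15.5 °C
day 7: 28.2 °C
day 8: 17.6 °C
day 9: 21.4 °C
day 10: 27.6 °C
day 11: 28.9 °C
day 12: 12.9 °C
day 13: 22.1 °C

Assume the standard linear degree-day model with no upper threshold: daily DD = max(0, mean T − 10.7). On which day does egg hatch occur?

Daily DD above 10.7 °C: 6.1, 5.5, 2.2, 0.0, 18.7, 4.8, 17.5, 6.9, 10.7, 16.9, 18.2, 2.2, 11.4.
Cumulative: 6.1, 11.6, 13.8, 13.8, 32.5, 37.3, 54.8, 61.7, 72.4, 89.3, 107.5, 109.7, 121.1.
The total first reaches 44 DD on day 7.

day 7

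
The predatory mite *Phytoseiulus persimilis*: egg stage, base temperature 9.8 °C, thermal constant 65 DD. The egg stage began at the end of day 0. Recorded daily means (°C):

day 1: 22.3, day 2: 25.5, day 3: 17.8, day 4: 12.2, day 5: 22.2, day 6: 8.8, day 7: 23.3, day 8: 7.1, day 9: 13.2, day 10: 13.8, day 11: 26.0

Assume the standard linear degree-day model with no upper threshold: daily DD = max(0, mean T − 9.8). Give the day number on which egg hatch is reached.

Daily DD above 9.8 °C: 12.5, 15.7, 8.0, 2.4, 12.4, 0.0, 13.5, 0.0, 3.4, 4.0, 16.2.
Cumulative: 12.5, 28.2, 36.2, 38.6, 51.0, 51.0, 64.5, 64.5, 67.9, 71.9, 88.1.
The total first reaches 65 DD on day 9.

day 9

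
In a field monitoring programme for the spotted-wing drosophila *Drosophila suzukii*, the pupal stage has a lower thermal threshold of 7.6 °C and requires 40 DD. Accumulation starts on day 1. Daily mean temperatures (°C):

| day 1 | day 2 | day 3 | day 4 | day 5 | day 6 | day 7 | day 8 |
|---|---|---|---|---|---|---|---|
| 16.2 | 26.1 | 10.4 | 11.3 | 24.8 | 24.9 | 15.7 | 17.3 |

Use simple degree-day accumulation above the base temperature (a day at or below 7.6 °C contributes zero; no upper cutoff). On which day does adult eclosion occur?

Daily DD above 7.6 °C: 8.6, 18.5, 2.8, 3.7, 17.2, 17.3, 8.1, 9.7.
Cumulative: 8.6, 27.1, 29.9, 33.6, 50.8, 68.1, 76.2, 85.9.
The total first reaches 40 DD on day 5.

day 5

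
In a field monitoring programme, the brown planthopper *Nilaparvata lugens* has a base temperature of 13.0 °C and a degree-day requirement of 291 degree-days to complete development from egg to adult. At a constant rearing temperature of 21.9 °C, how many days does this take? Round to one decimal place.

Daily accumulation = 21.9 − 13.0 = 8.9 DD/day.
Duration = 291 / 8.9 = 32.697 ≈ 32.7 days.

32.7 days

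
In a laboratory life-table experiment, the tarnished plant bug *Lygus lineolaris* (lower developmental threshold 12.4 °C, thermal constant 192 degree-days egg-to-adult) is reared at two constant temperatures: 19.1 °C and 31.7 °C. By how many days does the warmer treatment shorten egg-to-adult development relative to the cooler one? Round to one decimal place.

At 19.1 °C: 192 / (19.1 − 12.4) = 192 / 6.7 = 28.657 d.
At 31.7 °C: 192 / (31.7 − 12.4) = 192 / 19.3 = 9.948 d.
Difference = |28.657 − 9.948| = 18.709 ≈ 18.7 days.

18.7 days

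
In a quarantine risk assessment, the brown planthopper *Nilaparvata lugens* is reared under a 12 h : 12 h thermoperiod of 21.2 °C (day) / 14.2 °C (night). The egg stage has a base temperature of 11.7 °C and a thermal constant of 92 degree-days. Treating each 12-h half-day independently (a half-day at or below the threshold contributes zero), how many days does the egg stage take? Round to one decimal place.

15.3 days

Day half: max(0, 21.2 − 11.7) × 0.5 = 9.5 × 0.5 = 4.75 DD.
Night half: max(0, 14.2 − 11.7) × 0.5 = 2.5 × 0.5 = 1.25 DD.
Per 24 h: 6.00 DD/day.
Duration = 92 / 6.00 = 15.333 ≈ 15.3 days.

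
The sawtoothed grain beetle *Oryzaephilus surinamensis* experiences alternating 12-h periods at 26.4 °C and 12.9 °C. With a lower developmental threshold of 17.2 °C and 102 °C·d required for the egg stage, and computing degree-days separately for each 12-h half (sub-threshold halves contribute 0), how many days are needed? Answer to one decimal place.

Day half: max(0, 26.4 − 17.2) × 0.5 = 9.2 × 0.5 = 4.60 DD.
Night half: max(0, 12.9 − 17.2) × 0.5 = 0.0 × 0.5 = 0.00 DD.
Per 24 h: 4.60 DD/day.
Duration = 102 / 4.60 = 22.174 ≈ 22.2 days.

22.2 days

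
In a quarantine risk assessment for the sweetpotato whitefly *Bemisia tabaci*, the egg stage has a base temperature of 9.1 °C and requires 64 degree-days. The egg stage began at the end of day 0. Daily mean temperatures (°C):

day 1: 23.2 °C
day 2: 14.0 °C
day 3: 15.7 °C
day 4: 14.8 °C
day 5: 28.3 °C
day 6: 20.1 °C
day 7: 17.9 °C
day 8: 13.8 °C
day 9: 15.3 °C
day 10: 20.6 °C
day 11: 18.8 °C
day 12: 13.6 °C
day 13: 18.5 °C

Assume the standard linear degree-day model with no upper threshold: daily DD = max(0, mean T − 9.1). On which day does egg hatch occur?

day 7

Daily DD above 9.1 °C: 14.1, 4.9, 6.6, 5.7, 19.2, 11.0, 8.8, 4.7, 6.2, 11.5, 9.7, 4.5, 9.4.
Cumulative: 14.1, 19.0, 25.6, 31.3, 50.5, 61.5, 70.3, 75.0, 81.2, 92.7, 102.4, 106.9, 116.3.
The total first reaches 64 DD on day 7.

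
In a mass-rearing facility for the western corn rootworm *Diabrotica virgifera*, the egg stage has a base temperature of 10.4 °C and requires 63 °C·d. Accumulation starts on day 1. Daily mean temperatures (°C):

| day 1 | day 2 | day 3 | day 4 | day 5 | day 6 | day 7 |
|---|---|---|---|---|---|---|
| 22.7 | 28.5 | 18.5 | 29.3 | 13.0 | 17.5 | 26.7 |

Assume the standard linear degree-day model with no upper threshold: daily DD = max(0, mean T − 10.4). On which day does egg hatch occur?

Daily DD above 10.4 °C: 12.3, 18.1, 8.1, 18.9, 2.6, 7.1, 16.3.
Cumulative: 12.3, 30.4, 38.5, 57.4, 60.0, 67.1, 83.4.
The total first reaches 63 DD on day 6.

day 6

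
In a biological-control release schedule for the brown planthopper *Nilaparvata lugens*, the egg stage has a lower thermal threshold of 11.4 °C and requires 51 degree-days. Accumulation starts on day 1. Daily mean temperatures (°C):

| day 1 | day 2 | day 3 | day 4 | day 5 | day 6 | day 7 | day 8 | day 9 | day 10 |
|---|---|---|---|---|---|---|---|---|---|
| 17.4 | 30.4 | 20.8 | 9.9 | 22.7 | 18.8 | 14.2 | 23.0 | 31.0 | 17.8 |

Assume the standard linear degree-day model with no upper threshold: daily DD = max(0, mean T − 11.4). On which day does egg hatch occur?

Daily DD above 11.4 °C: 6.0, 19.0, 9.4, 0.0, 11.3, 7.4, 2.8, 11.6, 19.6, 6.4.
Cumulative: 6.0, 25.0, 34.4, 34.4, 45.7, 53.1, 55.9, 67.5, 87.1, 93.5.
The total first reaches 51 DD on day 6.

day 6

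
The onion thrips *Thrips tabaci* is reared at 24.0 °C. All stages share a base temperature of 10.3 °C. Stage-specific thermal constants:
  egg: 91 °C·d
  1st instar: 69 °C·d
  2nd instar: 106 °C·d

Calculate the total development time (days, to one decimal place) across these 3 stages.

Daily accumulation at 24.0 °C = 24.0 − 10.3 = 13.7 DD/day.
Total K = 91 + 69 + 106 = 266 DD.
Total duration = 266 / 13.7 = 19.416 ≈ 19.4 days.

19.4 days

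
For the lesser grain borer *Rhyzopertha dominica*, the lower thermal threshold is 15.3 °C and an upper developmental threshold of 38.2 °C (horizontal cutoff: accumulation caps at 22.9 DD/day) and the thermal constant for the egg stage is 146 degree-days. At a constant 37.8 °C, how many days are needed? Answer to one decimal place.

Daily accumulation = 37.8 − 15.3 = 22.5 DD/day.
Duration = 146 / 22.5 = 6.489 ≈ 6.5 days.

6.5 days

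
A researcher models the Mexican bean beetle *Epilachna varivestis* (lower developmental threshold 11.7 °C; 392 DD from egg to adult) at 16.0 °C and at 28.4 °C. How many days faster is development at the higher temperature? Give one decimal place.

At 16.0 °C: 392 / (16.0 − 11.7) = 392 / 4.3 = 91.163 d.
At 28.4 °C: 392 / (28.4 − 11.7) = 392 / 16.7 = 23.473 d.
Difference = |91.163 − 23.473| = 67.690 ≈ 67.7 days.

67.7 days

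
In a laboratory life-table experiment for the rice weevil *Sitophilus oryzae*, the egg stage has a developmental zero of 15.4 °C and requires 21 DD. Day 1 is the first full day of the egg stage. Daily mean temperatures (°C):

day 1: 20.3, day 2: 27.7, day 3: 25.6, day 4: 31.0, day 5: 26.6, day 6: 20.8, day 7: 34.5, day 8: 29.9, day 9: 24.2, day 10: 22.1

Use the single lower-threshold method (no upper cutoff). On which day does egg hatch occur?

Daily DD above 15.4 °C: 4.9, 12.3, 10.2, 15.6, 11.2, 5.4, 19.1, 14.5, 8.8, 6.7.
Cumulative: 4.9, 17.2, 27.4, 43.0, 54.2, 59.6, 78.7, 93.2, 102.0, 108.7.
The total first reaches 21 DD on day 3.

day 3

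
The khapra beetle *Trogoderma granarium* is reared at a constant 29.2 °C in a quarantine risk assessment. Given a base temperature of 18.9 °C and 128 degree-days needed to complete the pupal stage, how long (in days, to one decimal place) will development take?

12.4 days

Daily accumulation = 29.2 − 18.9 = 10.3 DD/day.
Duration = 128 / 10.3 = 12.427 ≈ 12.4 days.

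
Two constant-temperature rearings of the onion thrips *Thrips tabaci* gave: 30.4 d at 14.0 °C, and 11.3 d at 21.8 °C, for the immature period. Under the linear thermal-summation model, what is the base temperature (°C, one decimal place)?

Equal thermal constants: D₁(T₁ − T_b) = D₂(T₂ − T_b).
30.4·(14.0 − T_b) = 11.3·(21.8 − T_b)
T_b = (30.4·14.0 − 11.3·21.8) / (30.4 − 11.3) = 179.26 / 19.1 = 9.385 °C ≈ 9.4 °C.

9.4 °C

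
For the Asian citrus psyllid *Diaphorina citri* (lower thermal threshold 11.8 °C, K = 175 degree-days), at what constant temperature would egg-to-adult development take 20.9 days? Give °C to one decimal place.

Required daily accumulation = 175 / 20.9 = 8.373 DD/day.
T = T_base + 8.373 = 11.8 + 8.373 = 20.173 ≈ 20.2 °C.

20.2 °C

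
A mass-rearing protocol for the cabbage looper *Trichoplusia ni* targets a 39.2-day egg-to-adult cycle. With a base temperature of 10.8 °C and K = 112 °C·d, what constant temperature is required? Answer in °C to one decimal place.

Required daily accumulation = 112 / 39.2 = 2.857 DD/day.
T = T_base + 2.857 = 10.8 + 2.857 = 13.657 ≈ 13.7 °C.

13.7 °C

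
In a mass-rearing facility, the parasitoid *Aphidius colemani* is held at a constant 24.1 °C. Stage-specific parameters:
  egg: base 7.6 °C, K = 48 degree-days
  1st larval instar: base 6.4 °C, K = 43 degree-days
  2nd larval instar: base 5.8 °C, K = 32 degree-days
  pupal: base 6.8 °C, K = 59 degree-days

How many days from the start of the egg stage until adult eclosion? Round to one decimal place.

egg: 48 / (24.1 − 7.6) = 48 / 16.5 = 2.909 d.
1st larval instar: 43 / (24.1 − 6.4) = 43 / 17.7 = 2.429 d.
2nd larval instar: 32 / (24.1 − 5.8) = 32 / 18.3 = 1.749 d.
pupal: 59 / (24.1 − 6.8) = 59 / 17.3 = 3.410 d.
Sum = 10.498 ≈ 10.5 days.

10.5 days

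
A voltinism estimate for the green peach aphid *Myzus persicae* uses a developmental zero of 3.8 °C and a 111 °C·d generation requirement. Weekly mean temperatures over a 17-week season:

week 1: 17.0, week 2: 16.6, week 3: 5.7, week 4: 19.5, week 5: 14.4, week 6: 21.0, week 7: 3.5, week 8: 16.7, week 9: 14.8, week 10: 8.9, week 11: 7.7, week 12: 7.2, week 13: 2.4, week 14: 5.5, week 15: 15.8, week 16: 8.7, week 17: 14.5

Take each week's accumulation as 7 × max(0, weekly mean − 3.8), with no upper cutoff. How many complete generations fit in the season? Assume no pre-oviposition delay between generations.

Weekly DD (7 × max(0, T̄ − 3.8)): 92.4, 89.6, 13.3, 109.9, 74.2, 120.4, 0.0, 90.3, 77.0, 35.7, 27.3, 23.8, 0.0, 11.9, 84.0, 34.3, 74.9.
Season total = 959.0 DD.
Complete generations = ⌊959.0 / 111⌋ = 8.

8 generations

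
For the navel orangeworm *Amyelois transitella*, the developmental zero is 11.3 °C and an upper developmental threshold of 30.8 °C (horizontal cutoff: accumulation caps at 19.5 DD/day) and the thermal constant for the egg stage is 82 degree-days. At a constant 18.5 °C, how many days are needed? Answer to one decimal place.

Daily accumulation = 18.5 − 11.3 = 7.2 DD/day.
Duration = 82 / 7.2 = 11.389 ≈ 11.4 days.

11.4 days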